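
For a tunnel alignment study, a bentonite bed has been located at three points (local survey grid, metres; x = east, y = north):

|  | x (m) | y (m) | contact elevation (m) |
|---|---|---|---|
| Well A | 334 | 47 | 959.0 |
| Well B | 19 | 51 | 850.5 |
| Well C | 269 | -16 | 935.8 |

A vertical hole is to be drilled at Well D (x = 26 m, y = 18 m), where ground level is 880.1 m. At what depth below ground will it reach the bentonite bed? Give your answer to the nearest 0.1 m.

27.6 m

Two edge vectors: Well A→Well B = (-315, 4, -108.5), Well A→Well C = (-65, -63, -23.2).
Normal n = (Well A→Well B) × (Well A→Well C) = (-6928.3, -255.5, 20105).
So ∂z/∂x = −n_x/n_z = 0.34461 and ∂z/∂y = −n_y/n_z = 0.01271.
Intercept c from Well A: 959 − 115.10 − 0.60 = 843.30.
At (26, 18): z_contact = 8.96 + 0.23 + 843.30 = 852.49 m.
Depth below ground = 880.1 − 852.49 = 27.6 m.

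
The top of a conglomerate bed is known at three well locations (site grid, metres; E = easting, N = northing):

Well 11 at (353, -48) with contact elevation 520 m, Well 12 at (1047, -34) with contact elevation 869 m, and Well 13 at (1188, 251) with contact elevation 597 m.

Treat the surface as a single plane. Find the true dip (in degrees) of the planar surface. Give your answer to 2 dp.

52.95°

Two edge vectors: Well 11→Well 12 = (694, 14, 349), Well 11→Well 13 = (835, 299, 77).
Normal n = (Well 11→Well 12) × (Well 11→Well 13) = (-103273, 237977, 195816).
So ∂z/∂E = −n_x/n_z = 0.52740 and ∂z/∂N = −n_y/n_z = −1.21531.
Gradient magnitude |∇z| = √(a² + b²) = √(0.27815 + 1.47698) = 1.32481.
True dip = arctan(1.32481) = 52.95°, dipping toward NNW (azimuth ≈ 337°).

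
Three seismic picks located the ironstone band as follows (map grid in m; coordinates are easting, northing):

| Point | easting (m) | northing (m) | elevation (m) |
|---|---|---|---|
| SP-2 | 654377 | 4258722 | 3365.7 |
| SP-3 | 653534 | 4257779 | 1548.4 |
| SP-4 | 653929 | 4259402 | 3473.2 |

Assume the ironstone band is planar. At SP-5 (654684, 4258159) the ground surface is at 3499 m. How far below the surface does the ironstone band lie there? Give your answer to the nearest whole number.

295 m

Two edge vectors: SP-2→SP-3 = (-843, -943, -1817.3), SP-2→SP-4 = (-448, 680, 107.5).
Normal n = (SP-2→SP-3) × (SP-2→SP-4) = (1134391.5, 904772.9, -995704).
So ∂z/∂easting = −n_x/n_z = 1.13928587 and ∂z/∂northing = −n_y/n_z = 0.90867657.
Intercept c from SP-2: 3365.7 − 745522.47 − 3869800.92 = −4611957.69.
At (654684, 4258159): z_contact = 745872.2 + 3869289.3 − 4611957.69 = 3203.9 m.
Depth below ground = 3499 − 3203.9 = 295 m.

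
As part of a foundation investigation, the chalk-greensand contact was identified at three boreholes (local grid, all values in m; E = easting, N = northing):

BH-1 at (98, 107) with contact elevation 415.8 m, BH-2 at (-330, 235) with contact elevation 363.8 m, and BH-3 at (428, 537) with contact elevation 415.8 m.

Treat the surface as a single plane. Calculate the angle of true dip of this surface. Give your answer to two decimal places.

7.10°

Two edge vectors: BH-1→BH-2 = (-428, 128, -52), BH-1→BH-3 = (330, 430, 0).
Normal n = (BH-1→BH-2) × (BH-1→BH-3) = (22360, -17160, -226280).
So ∂z/∂E = −n_x/n_z = 0.09882 and ∂z/∂N = −n_y/n_z = −0.07584.
Gradient magnitude |∇z| = √(a² + b²) = √(0.00976 + 0.00575) = 0.12456.
True dip = arctan(0.12456) = 7.10°, dipping toward NW (azimuth ≈ 308°).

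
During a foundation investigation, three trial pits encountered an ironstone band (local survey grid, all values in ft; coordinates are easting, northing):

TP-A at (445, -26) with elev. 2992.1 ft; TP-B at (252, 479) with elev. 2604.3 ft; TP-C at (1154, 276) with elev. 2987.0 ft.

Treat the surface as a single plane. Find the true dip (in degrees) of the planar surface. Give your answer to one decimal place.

Let the plane be z = a·easting + b·northing + c.
TP-B−TP-A: −193a + 505b = −387.8;  TP-C−TP-A: 709a + 302b = −5.1.
Solving gives a = 0.27512, b = −0.66278.
Gradient magnitude |∇z| = √(a² + b²) = √(0.07569 + 0.43927) = 0.71761.
True dip = arctan(0.71761) = 35.7°, dipping toward NNW (azimuth ≈ 337°).

35.7°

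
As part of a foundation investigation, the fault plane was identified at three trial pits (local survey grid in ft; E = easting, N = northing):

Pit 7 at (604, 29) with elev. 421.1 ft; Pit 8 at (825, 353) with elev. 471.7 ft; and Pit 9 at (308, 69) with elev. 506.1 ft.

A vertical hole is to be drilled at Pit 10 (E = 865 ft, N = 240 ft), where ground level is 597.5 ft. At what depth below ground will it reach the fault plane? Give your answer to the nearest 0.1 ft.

Let the plane be z = a·E + b·N + c.
Pit 8−Pit 7: 221a + 324b = 50.6;  Pit 9−Pit 7: −296a + 40b = 85.
Solving gives a = −0.24360, b = 0.32233.
Then c = 421.1 − a·604 − b·29 = 558.89.
At (865, 240): z_contact = −210.72 + 77.36 + 558.89 = 425.53 ft.
Depth below ground = 597.5 − 425.53 = 172.0 ft.

172.0 ft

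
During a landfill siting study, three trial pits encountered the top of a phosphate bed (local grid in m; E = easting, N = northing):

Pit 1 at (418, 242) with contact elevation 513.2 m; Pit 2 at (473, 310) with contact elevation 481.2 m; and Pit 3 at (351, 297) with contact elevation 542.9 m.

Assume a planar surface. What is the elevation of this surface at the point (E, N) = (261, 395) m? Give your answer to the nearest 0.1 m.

581.2 m

Two edge vectors: Pit 1→Pit 2 = (55, 68, -32), Pit 1→Pit 3 = (-67, 55, 29.7).
Normal n = (Pit 1→Pit 2) × (Pit 1→Pit 3) = (3779.6, 510.5, 7581).
So ∂z/∂E = −n_x/n_z = −0.49856 and ∂z/∂N = −n_y/n_z = −0.06734.
Intercept c from Pit 1: 513.2 + 208.40 + 16.30 = 737.90.
At (261, 395): z = −130.1 − 26.6 + 737.90 = 581.2 m.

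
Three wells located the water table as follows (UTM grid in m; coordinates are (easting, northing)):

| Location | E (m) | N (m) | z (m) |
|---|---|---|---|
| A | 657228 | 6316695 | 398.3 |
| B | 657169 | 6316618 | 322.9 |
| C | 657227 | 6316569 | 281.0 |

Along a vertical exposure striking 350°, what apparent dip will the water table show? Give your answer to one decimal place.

42.2°

Two edge vectors: A→B = (-59, -77, -75.4), A→C = (-1, -126, -117.3).
Normal n = (A→B) × (A→C) = (-468.3, -6845.3, 7357).
So ∂z/∂E = −n_x/n_z = 0.06365 and ∂z/∂N = −n_y/n_z = 0.93045.
Unit vector along 350° is (sin 350°, cos 350°) = (-0.1736, 0.9848).
Slope in that direction = a·(-0.1736) + b·(0.9848) = 0.90526.
Apparent dip = arctan|0.90526| = 42.2° (true dip is 43.0°, so apparent ≤ true as expected).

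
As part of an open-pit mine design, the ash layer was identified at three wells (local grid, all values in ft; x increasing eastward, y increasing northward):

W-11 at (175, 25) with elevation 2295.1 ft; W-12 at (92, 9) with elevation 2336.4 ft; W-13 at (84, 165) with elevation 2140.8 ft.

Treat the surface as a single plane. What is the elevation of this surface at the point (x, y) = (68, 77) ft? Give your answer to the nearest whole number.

2256 ft

Let the plane be z = a·x + b·y + c.
W-12−W-11: −83a − 16b = 41.3;  W-13−W-11: −91a + 140b = −154.3.
Solving gives a = −0.25338, b = −1.26684.
Then c = 2295.1 − a·175 − b·25 = 2371.11.
At (68, 77): z = −17.2 − 97.5 + 2371.11 = 2256.3 ft.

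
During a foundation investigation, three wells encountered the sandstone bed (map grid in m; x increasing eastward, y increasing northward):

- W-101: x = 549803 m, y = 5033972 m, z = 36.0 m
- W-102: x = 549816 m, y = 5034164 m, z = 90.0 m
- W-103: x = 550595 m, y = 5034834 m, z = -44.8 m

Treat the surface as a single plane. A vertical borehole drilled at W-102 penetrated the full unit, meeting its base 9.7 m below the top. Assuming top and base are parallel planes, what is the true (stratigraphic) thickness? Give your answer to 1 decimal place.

8.5 m

Two edge vectors: W-101→W-102 = (13, 192, 54), W-101→W-103 = (792, 862, -80.8).
Normal n = (W-101→W-102) × (W-101→W-103) = (-62061.6, 43818.4, -140858).
So ∂z/∂x = −n_x/n_z = −0.44060 and ∂z/∂y = −n_y/n_z = 0.31108.
|∇z| = √(a²+b²) = 0.53935, so dip δ = arctan(0.53935) = 28.34°.
True thickness = vertical thickness × cos δ = 9.7 × cos 28.34° = 8.5 m.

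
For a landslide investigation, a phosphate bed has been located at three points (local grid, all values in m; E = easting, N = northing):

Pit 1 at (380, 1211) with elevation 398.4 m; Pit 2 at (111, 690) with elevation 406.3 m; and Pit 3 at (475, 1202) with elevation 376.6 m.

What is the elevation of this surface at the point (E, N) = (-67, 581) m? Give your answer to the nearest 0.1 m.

Let the plane be z = a·E + b·N + c.
Pit 2−Pit 1: −269a − 521b = 7.9;  Pit 3−Pit 1: 95a − 9b = −21.8.
Solving gives a = −0.220142, b = 0.098499.
Then c = 398.4 − a·380 − b·1211 = 362.77.
At (-67, 581): z = 14.7 + 57.2 + 362.77 = 434.7 m.

434.7 m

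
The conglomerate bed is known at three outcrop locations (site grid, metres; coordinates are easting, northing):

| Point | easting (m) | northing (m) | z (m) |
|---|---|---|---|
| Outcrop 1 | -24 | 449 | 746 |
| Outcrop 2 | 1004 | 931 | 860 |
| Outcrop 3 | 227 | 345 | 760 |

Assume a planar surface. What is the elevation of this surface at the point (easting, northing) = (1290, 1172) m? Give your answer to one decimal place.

898.4 m

Two edge vectors: Outcrop 1→Outcrop 2 = (1028, 482, 114), Outcrop 1→Outcrop 3 = (251, -104, 14).
Normal n = (Outcrop 1→Outcrop 2) × (Outcrop 1→Outcrop 3) = (18604, 14222, -227894).
So ∂z/∂easting = −n_x/n_z = 0.081634 and ∂z/∂northing = −n_y/n_z = 0.062406.
Intercept c from Outcrop 1: 746 + 1.96 − 28.02 = 719.94.
At (1290, 1172): z = 105.3 + 73.1 + 719.94 = 898.4 m.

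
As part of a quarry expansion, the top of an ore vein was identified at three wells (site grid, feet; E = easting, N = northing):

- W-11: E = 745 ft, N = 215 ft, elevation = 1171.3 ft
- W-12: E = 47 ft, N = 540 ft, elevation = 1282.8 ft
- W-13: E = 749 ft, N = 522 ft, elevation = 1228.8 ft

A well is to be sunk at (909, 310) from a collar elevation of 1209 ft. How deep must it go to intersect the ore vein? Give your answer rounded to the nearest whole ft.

Two edge vectors: W-11→W-12 = (-698, 325, 111.5), W-11→W-13 = (4, 307, 57.5).
Normal n = (W-11→W-12) × (W-11→W-13) = (-15543, 40581, -215586).
So ∂z/∂E = −n_x/n_z = −0.07210 and ∂z/∂N = −n_y/n_z = 0.18824.
Intercept c from W-11: 1171.3 + 53.71 − 40.47 = 1184.54.
At (909, 310): z_contact = −65.5 + 58.4 + 1184.54 = 1177.4 ft.
Depth below ground = 1209 − 1177.4 = 32 ft.

32 ft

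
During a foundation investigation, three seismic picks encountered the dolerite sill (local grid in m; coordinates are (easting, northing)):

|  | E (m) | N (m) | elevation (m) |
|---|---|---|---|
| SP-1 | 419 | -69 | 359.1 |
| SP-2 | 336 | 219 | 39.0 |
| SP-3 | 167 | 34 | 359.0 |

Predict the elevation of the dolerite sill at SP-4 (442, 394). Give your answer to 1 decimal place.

-236.0 m

Two edge vectors: SP-1→SP-2 = (-83, 288, -320.1), SP-1→SP-3 = (-252, 103, -0.1).
Normal n = (SP-1→SP-2) × (SP-1→SP-3) = (32941.5, 80656.9, 64027).
So ∂z/∂E = −n_x/n_z = −0.51449 and ∂z/∂N = −n_y/n_z = −1.25973.
Intercept c from SP-1: 359.1 + 215.57 − 86.92 = 487.75.
At (442, 394): z = −227.4 − 496.3 + 487.75 = -236.0 m.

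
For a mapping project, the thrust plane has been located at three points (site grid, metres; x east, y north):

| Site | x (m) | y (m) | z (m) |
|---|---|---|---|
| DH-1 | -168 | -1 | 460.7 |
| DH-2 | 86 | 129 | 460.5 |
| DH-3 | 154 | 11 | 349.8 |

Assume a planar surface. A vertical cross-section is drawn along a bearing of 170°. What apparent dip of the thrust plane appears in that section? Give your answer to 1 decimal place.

Two edge vectors: DH-1→DH-2 = (254, 130, -0.2), DH-1→DH-3 = (322, 12, -110.9).
Normal n = (DH-1→DH-2) × (DH-1→DH-3) = (-14414.6, 28104.2, -38812).
So ∂z/∂x = −n_x/n_z = −0.37140 and ∂z/∂y = −n_y/n_z = 0.72411.
Unit vector along 170° is (sin 170°, cos 170°) = (0.1736, -0.9848).
Slope in that direction = a·(0.1736) + b·(-0.9848) = −0.77760.
Apparent dip = arctan|0.77760| = 37.9° (true dip is 39.1°, so apparent ≤ true as expected).

37.9°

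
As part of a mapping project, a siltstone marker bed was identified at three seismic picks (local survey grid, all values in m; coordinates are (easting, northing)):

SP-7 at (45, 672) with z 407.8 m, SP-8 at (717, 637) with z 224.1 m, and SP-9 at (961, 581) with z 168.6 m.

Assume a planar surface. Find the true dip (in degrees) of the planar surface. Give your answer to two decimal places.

Let the plane be z = a·E + b·N + c.
SP-8−SP-7: 672a − 35b = −183.7;  SP-9−SP-7: 916a − 91b = −239.2.
Solving gives a = −0.28684, b = −0.25872.
Gradient magnitude |∇z| = √(a² + b²) = √(0.08228 + 0.06694) = 0.38628.
True dip = arctan(0.38628) = 21.12°, dipping toward NE (azimuth ≈ 048°).

21.12°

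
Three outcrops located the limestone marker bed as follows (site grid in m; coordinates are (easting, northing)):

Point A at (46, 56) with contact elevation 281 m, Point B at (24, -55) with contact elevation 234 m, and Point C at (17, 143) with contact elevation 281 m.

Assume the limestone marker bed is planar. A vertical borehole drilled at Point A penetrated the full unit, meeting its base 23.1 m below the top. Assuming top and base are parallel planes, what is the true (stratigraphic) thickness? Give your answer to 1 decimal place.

Two edge vectors: Point A→Point B = (-22, -111, -47), Point A→Point C = (-29, 87, 0).
Normal n = (Point A→Point B) × (Point A→Point C) = (4089, 1363, -5133).
So ∂z/∂E = −n_x/n_z = 0.79661 and ∂z/∂N = −n_y/n_z = 0.26554.
|∇z| = √(a²+b²) = 0.83970, so dip δ = arctan(0.83970) = 40.02°.
True thickness = vertical thickness × cos δ = 23.1 × cos 40.02° = 17.7 m.

17.7 m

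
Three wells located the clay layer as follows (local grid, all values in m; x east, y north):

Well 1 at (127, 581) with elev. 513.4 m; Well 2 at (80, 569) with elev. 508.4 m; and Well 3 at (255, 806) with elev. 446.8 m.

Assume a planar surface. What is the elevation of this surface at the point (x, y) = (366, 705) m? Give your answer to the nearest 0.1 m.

512.6 m

Let the plane be z = a·x + b·y + c.
Well 2−Well 1: −47a − 12b = −5;  Well 3−Well 1: 128a + 225b = −66.6.
Solving gives a = 0.21288, b = −0.41710.
Then c = 513.4 − a·127 − b·581 = 728.70.
At (366, 705): z = 77.9 − 294.1 + 728.70 = 512.6 m.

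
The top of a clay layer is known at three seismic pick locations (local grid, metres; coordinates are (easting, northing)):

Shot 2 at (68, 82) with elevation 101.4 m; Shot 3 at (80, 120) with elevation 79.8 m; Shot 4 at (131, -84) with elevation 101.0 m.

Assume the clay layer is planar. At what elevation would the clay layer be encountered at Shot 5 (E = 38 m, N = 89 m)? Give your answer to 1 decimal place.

123.9 m

Two edge vectors: Shot 2→Shot 3 = (12, 38, -21.6), Shot 2→Shot 4 = (63, -166, -0.4).
Normal n = (Shot 2→Shot 3) × (Shot 2→Shot 4) = (-3600.8, -1356, -4386).
So ∂z/∂E = −n_x/n_z = −0.82098 and ∂z/∂N = −n_y/n_z = −0.30917.
Intercept c from Shot 2: 101.4 + 55.83 + 25.35 = 182.58.
At (38, 89): z = −31.2 − 27.5 + 182.58 = 123.9 m.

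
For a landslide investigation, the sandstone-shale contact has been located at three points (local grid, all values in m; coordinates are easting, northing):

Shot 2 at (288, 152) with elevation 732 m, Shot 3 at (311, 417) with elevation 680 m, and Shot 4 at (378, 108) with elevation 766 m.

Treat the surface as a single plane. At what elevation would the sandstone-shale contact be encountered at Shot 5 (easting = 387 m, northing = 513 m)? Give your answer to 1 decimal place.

Two edge vectors: Shot 2→Shot 3 = (23, 265, -52), Shot 2→Shot 4 = (90, -44, 34).
Normal n = (Shot 2→Shot 3) × (Shot 2→Shot 4) = (6722, -5462, -24862).
So ∂z/∂easting = −n_x/n_z = 0.27037 and ∂z/∂northing = −n_y/n_z = −0.21969.
Intercept c from Shot 2: 732 − 77.87 + 33.39 = 687.53.
At (387, 513): z = 104.6 − 112.7 + 687.53 = 679.5 m.

679.5 m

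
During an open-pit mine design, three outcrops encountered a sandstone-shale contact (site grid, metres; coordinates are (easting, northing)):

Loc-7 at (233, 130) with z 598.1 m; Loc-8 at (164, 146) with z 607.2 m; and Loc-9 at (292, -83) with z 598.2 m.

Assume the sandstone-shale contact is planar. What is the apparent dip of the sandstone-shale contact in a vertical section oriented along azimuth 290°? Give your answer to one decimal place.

Let the plane be z = a·E + b·N + c.
Loc-8−Loc-7: −69a + 16b = 9.1;  Loc-9−Loc-7: 59a − 213b = 0.1.
Solving gives a = −0.14105, b = −0.03954.
Unit vector along 290° is (sin 290°, cos 290°) = (-0.9397, 0.3420).
Slope in that direction = a·(-0.9397) + b·(0.3420) = 0.11902.
Apparent dip = arctan|0.11902| = 6.8° (true dip is 8.3°, so apparent ≤ true as expected).

6.8°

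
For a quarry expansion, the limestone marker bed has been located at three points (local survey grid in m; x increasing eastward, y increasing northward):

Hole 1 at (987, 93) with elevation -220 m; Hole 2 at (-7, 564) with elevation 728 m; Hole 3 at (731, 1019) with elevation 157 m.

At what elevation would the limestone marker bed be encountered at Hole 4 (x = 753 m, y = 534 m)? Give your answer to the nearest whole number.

58 m

Let the plane be z = a·x + b·y + c.
Hole 2−Hole 1: −994a + 471b = 948;  Hole 3−Hole 1: −256a + 926b = 377.
Solving gives a = −0.87550, b = 0.16509.
Then c = -220 − a·987 − b·93 = 628.76.
At (753, 534): z = −659.2 + 88.2 + 628.76 = 57.7 m.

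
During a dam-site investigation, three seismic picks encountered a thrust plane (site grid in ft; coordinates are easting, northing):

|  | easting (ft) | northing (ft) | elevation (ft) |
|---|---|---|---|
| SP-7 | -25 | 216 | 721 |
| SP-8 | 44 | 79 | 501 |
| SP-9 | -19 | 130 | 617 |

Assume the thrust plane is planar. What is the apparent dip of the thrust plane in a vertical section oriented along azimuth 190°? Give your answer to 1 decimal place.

44.1°

Two edge vectors: SP-7→SP-8 = (69, -137, -220), SP-7→SP-9 = (6, -86, -104).
Normal n = (SP-7→SP-8) × (SP-7→SP-9) = (-4672, 5856, -5112).
So ∂z/∂easting = −n_x/n_z = −0.91393 and ∂z/∂northing = −n_y/n_z = 1.14554.
Unit vector along 190° is (sin 190°, cos 190°) = (-0.1736, -0.9848).
Slope in that direction = a·(-0.1736) + b·(-0.9848) = −0.96943.
Apparent dip = arctan|0.96943| = 44.1° (true dip is 55.7°, so apparent ≤ true as expected).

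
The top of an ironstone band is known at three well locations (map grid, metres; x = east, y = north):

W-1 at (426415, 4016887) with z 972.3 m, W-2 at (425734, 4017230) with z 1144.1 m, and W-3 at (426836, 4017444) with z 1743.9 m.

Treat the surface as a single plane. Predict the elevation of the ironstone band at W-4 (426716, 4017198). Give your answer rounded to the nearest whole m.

Let the plane be z = a·x + b·y + c.
W-2−W-1: −681a + 343b = 171.8;  W-3−W-1: 421a + 557b = 771.6.
Solving gives a = 0.32262698, b = 1.14142557.
Then c = 972.3 − a·426415 − b·4016887 = −4721578.22.
At (426716, 4017198): z = 137670.1 + 4585332.5 − 4721578.22 = 1424.4 m.

1424 m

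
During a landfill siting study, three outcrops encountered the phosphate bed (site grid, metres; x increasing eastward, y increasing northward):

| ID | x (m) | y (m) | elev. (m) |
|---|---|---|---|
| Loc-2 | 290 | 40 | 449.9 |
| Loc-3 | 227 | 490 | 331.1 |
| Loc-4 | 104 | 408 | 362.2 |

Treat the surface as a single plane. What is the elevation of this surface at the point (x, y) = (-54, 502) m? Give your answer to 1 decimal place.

347.6 m

Two edge vectors: Loc-2→Loc-3 = (-63, 450, -118.8), Loc-2→Loc-4 = (-186, 368, -87.7).
Normal n = (Loc-2→Loc-3) × (Loc-2→Loc-4) = (4253.4, 16571.7, 60516).
So ∂z/∂x = −n_x/n_z = −0.07029 and ∂z/∂y = −n_y/n_z = −0.27384.
Intercept c from Loc-2: 449.9 + 20.38 + 10.95 = 481.24.
At (-54, 502): z = 3.8 − 137.5 + 481.24 = 347.6 m.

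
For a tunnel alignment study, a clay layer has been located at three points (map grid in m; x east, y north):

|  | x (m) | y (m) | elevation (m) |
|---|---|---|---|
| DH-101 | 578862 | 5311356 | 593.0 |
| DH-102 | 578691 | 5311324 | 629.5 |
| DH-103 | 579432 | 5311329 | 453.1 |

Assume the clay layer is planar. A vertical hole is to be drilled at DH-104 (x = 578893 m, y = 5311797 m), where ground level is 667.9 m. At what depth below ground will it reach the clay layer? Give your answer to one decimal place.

22.2 m

Let the plane be z = a·x + b·y + c.
DH-102−DH-101: −171a − 32b = 36.5;  DH-103−DH-101: 570a − 27b = −139.9.
Solving gives a = −0.238977119, b = 0.136408978.
Then c = 593 − a·578862 − b·5311356 = −585588.87.
At (578893, 5311797): z_contact = −138342.18 + 724576.80 − 585588.87 = 645.75 m.
Depth below ground = 667.9 − 645.75 = 22.2 m.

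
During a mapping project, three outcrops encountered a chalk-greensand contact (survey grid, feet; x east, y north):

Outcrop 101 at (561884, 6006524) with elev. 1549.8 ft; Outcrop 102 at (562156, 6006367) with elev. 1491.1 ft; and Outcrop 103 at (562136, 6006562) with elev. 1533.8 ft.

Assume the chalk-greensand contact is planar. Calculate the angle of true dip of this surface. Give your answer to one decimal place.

Two edge vectors: Outcrop 101→Outcrop 102 = (272, -157, -58.7), Outcrop 101→Outcrop 103 = (252, 38, -16).
Normal n = (Outcrop 101→Outcrop 102) × (Outcrop 101→Outcrop 103) = (4742.6, -10440.4, 49900).
So ∂z/∂x = −n_x/n_z = −0.09504 and ∂z/∂y = −n_y/n_z = 0.20923.
Gradient magnitude |∇z| = √(a² + b²) = √(0.00903 + 0.04378) = 0.22980.
True dip = arctan(0.22980) = 12.9°, dipping toward SSE (azimuth ≈ 156°).

12.9°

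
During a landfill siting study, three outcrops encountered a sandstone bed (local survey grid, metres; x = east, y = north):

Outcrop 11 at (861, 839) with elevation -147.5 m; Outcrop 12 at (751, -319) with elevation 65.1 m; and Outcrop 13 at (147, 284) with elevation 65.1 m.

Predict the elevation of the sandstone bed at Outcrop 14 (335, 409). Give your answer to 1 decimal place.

12.7 m

Let the plane be z = a·x + b·y + c.
Outcrop 12−Outcrop 11: −110a − 1158b = 212.6;  Outcrop 13−Outcrop 11: −714a − 555b = 212.6.
Solving gives a = −0.16741, b = −0.16769.
Then c = -147.5 − a·861 − b·839 = 137.33.
At (335, 409): z = −56.1 − 68.6 + 137.33 = 12.7 m.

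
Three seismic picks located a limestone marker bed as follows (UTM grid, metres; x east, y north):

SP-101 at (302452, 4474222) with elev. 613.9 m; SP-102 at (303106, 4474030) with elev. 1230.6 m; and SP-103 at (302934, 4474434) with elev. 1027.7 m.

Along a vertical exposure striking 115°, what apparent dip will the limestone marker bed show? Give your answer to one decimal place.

41.1°

Let the plane be z = a·x + b·y + c.
SP-102−SP-101: 654a − 192b = 616.7;  SP-103−SP-101: 482a + 212b = 413.8.
Solving gives a = 0.90916, b = −0.11516.
Unit vector along 115° is (sin 115°, cos 115°) = (0.9063, -0.4226).
Slope in that direction = a·(0.9063) + b·(-0.4226) = 0.87265.
Apparent dip = arctan|0.87265| = 41.1° (true dip is 42.5°, so apparent ≤ true as expected).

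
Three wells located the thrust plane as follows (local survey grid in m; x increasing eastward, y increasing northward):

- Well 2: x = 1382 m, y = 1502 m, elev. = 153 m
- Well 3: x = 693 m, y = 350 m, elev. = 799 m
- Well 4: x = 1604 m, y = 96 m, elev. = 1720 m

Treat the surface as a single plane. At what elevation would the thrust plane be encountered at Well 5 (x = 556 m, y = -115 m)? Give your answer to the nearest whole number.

1163 m

Let the plane be z = a·x + b·y + c.
Well 3−Well 2: −689a − 1152b = 646;  Well 4−Well 2: 222a − 1406b = 1567.
Solving gives a = 0.73248, b = −0.99885.
Then c = 153 − a·1382 − b·1502 = 640.99.
At (556, -115): z = 407.3 + 114.9 + 640.99 = 1163.1 m.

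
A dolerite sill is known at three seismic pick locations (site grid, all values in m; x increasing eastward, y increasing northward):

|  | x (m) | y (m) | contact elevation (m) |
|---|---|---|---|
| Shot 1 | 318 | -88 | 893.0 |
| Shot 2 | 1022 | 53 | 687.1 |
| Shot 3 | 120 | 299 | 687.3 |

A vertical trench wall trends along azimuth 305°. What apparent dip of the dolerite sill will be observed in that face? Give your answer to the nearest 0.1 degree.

12.2°

Let the plane be z = a·x + b·y + c.
Shot 2−Shot 1: 704a + 141b = −205.9;  Shot 3−Shot 1: −198a + 387b = −205.7.
Solving gives a = −0.16873, b = −0.61785.
Unit vector along 305° is (sin 305°, cos 305°) = (-0.8192, 0.5736).
Slope in that direction = a·(-0.8192) + b·(0.5736) = −0.21617.
Apparent dip = arctan|0.21617| = 12.2° (true dip is 32.6°, so apparent ≤ true as expected).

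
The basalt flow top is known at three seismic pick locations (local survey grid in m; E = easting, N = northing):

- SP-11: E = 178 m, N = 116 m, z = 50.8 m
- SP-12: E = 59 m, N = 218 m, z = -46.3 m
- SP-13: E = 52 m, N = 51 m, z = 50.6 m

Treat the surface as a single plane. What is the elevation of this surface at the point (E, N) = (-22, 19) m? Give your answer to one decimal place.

Let the plane be z = a·E + b·N + c.
SP-12−SP-11: −119a + 102b = −97.1;  SP-13−SP-11: −126a − 65b = −0.2.
Solving gives a = 0.30757, b = −0.59313.
Then c = 50.8 − a·178 − b·116 = 64.86.
At (-22, 19): z = −6.8 − 11.3 + 64.86 = 46.8 m.

46.8 m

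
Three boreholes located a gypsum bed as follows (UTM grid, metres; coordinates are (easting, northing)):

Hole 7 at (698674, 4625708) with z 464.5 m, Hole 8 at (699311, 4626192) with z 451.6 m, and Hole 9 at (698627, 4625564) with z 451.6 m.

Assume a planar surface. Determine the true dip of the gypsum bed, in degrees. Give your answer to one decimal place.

Two edge vectors: Hole 7→Hole 8 = (637, 484, -12.9), Hole 7→Hole 9 = (-47, -144, -12.9).
Normal n = (Hole 7→Hole 8) × (Hole 7→Hole 9) = (-8101.2, 8823.6, -68980).
So ∂z/∂E = −n_x/n_z = −0.11744 and ∂z/∂N = −n_y/n_z = 0.12792.
Gradient magnitude |∇z| = √(a² + b²) = √(0.01379 + 0.01636) = 0.17365.
True dip = arctan(0.17365) = 9.9°, dipping toward SE (azimuth ≈ 137°).

9.9°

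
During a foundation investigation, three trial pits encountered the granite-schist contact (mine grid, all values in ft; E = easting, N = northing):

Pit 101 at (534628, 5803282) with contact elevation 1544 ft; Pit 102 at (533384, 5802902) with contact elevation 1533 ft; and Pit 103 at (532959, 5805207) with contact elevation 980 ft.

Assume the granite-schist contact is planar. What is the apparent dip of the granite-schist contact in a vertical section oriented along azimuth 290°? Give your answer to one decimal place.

8.5°

Let the plane be z = a·E + b·N + c.
Pit 102−Pit 101: −1244a − 380b = −11;  Pit 103−Pit 101: −1669a + 1925b = −564.
Solving gives a = 0.07775, b = −0.22558.
Unit vector along 290° is (sin 290°, cos 290°) = (-0.9397, 0.3420).
Slope in that direction = a·(-0.9397) + b·(0.3420) = −0.15021.
Apparent dip = arctan|0.15021| = 8.5° (true dip is 13.4°, so apparent ≤ true as expected).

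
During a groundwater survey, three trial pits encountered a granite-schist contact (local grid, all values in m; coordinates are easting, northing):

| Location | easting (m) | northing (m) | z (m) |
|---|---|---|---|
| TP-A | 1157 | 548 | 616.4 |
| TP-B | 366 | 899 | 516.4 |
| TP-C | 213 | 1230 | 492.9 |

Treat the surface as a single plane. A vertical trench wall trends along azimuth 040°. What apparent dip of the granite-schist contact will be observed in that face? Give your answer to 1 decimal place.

3.7°

Let the plane be z = a·easting + b·northing + c.
TP-B−TP-A: −791a + 351b = −100;  TP-C−TP-A: −944a + 682b = −123.5.
Solving gives a = 0.11941, b = −0.01580.
Unit vector along 040° is (sin 40°, cos 40°) = (0.6428, 0.7660).
Slope in that direction = a·(0.6428) + b·(0.7660) = 0.06465.
Apparent dip = arctan|0.06465| = 3.7° (true dip is 6.9°, so apparent ≤ true as expected).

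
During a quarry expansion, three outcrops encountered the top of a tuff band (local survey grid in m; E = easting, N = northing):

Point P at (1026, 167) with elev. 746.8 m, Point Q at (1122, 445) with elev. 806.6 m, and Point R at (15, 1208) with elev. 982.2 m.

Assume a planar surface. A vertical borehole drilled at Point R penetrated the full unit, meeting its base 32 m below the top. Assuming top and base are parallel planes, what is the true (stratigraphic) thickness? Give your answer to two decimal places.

Let the plane be z = a·E + b·N + c.
Point Q−Point P: 96a + 278b = 59.8;  Point R−Point P: −1011a + 1041b = 235.4.
Solving gives a = −0.00837, b = 0.21800.
|∇z| = √(a²+b²) = 0.21816, so dip δ = arctan(0.21816) = 12.31°.
True thickness = vertical thickness × cos δ = 32 × cos 12.31° = 31.26 m.

31.26 m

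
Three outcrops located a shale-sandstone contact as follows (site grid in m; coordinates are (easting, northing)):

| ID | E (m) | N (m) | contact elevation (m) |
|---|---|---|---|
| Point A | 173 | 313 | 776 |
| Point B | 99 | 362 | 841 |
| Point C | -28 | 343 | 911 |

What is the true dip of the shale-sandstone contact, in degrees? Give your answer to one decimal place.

Let the plane be z = a·E + b·N + c.
Point B−Point A: −74a + 49b = 65;  Point C−Point A: −201a + 30b = 135.
Solving gives a = −0.61148, b = 0.40307.
Gradient magnitude |∇z| = √(a² + b²) = √(0.37391 + 0.16246) = 0.73238.
True dip = arctan(0.73238) = 36.2°, dipping toward ESE (azimuth ≈ 123°).

36.2°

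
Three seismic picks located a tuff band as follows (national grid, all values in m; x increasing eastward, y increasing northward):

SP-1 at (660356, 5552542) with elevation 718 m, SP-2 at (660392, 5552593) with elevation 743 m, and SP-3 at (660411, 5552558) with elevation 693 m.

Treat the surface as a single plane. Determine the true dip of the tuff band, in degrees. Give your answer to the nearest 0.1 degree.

51.7°

Let the plane be z = a·x + b·y + c.
SP-2−SP-1: 36a + 51b = 25;  SP-3−SP-1: 55a + 16b = −25.
Solving gives a = −0.75146, b = 1.02064.
Gradient magnitude |∇z| = √(a² + b²) = √(0.56469 + 1.04170) = 1.26743.
True dip = arctan(1.26743) = 51.7°, dipping toward SE (azimuth ≈ 144°).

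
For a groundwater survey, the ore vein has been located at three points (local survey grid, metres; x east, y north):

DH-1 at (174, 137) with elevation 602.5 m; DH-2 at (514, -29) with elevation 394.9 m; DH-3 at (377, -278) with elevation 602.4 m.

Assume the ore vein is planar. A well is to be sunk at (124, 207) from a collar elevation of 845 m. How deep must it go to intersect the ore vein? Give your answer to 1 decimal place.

Two edge vectors: DH-1→DH-2 = (340, -166, -207.6), DH-1→DH-3 = (203, -415, -0.1).
Normal n = (DH-1→DH-2) × (DH-1→DH-3) = (-86137.4, -42108.8, -107402).
So ∂z/∂x = −n_x/n_z = −0.80201 and ∂z/∂y = −n_y/n_z = −0.39207.
Intercept c from DH-1: 602.5 + 139.55 + 53.71 = 795.76.
At (124, 207): z_contact = −99.45 − 81.16 + 795.76 = 615.16 m.
Depth below ground = 845 − 615.16 = 229.8 m.

229.8 m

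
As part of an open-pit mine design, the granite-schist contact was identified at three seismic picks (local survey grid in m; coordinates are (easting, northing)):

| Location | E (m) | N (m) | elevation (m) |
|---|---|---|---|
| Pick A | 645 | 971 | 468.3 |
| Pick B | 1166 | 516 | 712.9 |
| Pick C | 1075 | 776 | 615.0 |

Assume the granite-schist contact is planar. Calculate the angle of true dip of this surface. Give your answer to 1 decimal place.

20.1°

Let the plane be z = a·E + b·N + c.
Pick B−Pick A: 521a − 455b = 244.6;  Pick C−Pick A: 430a − 195b = 146.7.
Solving gives a = 0.20256, b = −0.30564.
Gradient magnitude |∇z| = √(a² + b²) = √(0.04103 + 0.09342) = 0.36667.
True dip = arctan(0.36667) = 20.1°, dipping toward NNW (azimuth ≈ 326°).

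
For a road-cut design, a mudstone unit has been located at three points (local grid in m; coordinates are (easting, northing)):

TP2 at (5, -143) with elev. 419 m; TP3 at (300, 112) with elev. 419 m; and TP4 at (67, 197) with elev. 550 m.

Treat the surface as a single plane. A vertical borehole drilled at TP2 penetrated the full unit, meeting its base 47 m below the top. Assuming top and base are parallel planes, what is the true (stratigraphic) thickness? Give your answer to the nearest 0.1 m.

40.2 m

Let the plane be z = a·E + b·N + c.
TP3−TP2: 295a + 255b = 0;  TP4−TP2: 62a + 340b = 131.
Solving gives a = −0.39537, b = 0.45739.
|∇z| = √(a²+b²) = 0.60459, so dip δ = arctan(0.60459) = 31.16°.
True thickness = vertical thickness × cos δ = 47 × cos 31.16° = 40.2 m.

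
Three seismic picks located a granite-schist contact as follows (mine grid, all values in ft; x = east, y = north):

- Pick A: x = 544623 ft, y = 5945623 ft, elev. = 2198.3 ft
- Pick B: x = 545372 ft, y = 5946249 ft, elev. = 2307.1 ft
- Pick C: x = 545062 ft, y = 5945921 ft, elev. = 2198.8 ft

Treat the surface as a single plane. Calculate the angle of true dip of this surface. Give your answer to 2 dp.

Let the plane be z = a·x + b·y + c.
Pick B−Pick A: 749a + 626b = 108.8;  Pick C−Pick A: 439a + 298b = 0.5.
Solving gives a = −0.62213, b = 0.91817.
Gradient magnitude |∇z| = √(a² + b²) = √(0.38705 + 0.84304) = 1.10909.
True dip = arctan(1.10909) = 47.96°, dipping toward SE (azimuth ≈ 146°).

47.96°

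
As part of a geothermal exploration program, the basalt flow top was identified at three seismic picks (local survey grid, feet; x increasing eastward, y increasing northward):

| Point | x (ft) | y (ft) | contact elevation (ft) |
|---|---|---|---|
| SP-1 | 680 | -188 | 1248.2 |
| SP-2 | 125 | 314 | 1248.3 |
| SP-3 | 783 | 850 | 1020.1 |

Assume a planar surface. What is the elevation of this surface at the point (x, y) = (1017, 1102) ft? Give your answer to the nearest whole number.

927 ft

Let the plane be z = a·x + b·y + c.
SP-2−SP-1: −555a + 502b = 0.1;  SP-3−SP-1: 103a + 1038b = −228.1.
Solving gives a = −0.18256, b = −0.20163.
Then c = 1248.2 − a·680 − b·-188 = 1334.43.
At (1017, 1102): z = −185.7 − 222.2 + 1334.43 = 926.6 ft.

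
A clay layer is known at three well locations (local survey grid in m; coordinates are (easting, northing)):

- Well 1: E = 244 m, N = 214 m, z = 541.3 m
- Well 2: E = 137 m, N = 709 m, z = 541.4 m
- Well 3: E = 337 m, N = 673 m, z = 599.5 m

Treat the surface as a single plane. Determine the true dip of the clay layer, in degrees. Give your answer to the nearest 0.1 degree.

17.2°

Two edge vectors: Well 1→Well 2 = (-107, 495, 0.1), Well 1→Well 3 = (93, 459, 58.2).
Normal n = (Well 1→Well 2) × (Well 1→Well 3) = (28763.1, 6236.7, -95148).
So ∂z/∂E = −n_x/n_z = 0.30230 and ∂z/∂N = −n_y/n_z = 0.06555.
Gradient magnitude |∇z| = √(a² + b²) = √(0.09138 + 0.00430) = 0.30932.
True dip = arctan(0.30932) = 17.2°, dipping toward WSW (azimuth ≈ 258°).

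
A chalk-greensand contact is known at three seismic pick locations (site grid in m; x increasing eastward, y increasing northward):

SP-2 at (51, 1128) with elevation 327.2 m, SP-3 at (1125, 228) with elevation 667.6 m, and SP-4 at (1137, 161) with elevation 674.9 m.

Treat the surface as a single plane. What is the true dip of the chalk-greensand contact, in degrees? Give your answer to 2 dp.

Let the plane be z = a·x + b·y + c.
SP-3−SP-2: 1074a − 900b = 340.4;  SP-4−SP-2: 1086a − 967b = 347.7.
Solving gives a = 0.26549, b = −0.06140.
Gradient magnitude |∇z| = √(a² + b²) = √(0.07048 + 0.00377) = 0.27250.
True dip = arctan(0.27250) = 15.24°, dipping toward WNW (azimuth ≈ 283°).

15.24°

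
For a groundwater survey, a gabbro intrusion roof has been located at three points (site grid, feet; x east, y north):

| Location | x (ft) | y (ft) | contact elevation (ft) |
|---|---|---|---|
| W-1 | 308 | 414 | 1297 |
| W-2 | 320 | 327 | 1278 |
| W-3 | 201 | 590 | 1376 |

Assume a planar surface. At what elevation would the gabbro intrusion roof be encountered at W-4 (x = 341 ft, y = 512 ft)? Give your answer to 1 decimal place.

1295.6 ft

Let the plane be z = a·x + b·y + c.
W-2−W-1: 12a − 87b = −19;  W-3−W-1: −107a + 176b = 79.
Solving gives a = −0.49034, b = 0.15076.
Then c = 1297 − a·308 − b·414 = 1385.61.
At (341, 512): z = −167.2 + 77.2 + 1385.61 = 1295.6 ft.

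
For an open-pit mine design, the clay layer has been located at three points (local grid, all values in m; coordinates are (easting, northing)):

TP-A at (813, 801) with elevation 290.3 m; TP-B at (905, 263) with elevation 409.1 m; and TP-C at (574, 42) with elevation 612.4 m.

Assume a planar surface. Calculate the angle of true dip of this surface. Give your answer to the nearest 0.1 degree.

Let the plane be z = a·E + b·N + c.
TP-B−TP-A: 92a − 538b = 118.8;  TP-C−TP-A: −239a − 759b = 322.1.
Solving gives a = −0.41893, b = −0.29246.
Gradient magnitude |∇z| = √(a² + b²) = √(0.17551 + 0.08553) = 0.51092.
True dip = arctan(0.51092) = 27.1°, dipping toward NE (azimuth ≈ 055°).

27.1°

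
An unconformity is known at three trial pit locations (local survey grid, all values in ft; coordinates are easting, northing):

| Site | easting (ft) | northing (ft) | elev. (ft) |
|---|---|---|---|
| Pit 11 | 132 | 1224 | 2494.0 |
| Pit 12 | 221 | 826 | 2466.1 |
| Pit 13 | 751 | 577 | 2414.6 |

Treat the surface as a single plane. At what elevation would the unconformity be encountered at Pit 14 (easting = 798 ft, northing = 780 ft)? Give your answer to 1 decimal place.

Let the plane be z = a·easting + b·northing + c.
Pit 12−Pit 11: 89a − 398b = −27.9;  Pit 13−Pit 11: 619a − 647b = −79.4.
Solving gives a = −0.071777, b = 0.054050.
Then c = 2494 − a·132 − b·1224 = 2437.32.
At (798, 780): z = −57.3 + 42.2 + 2437.32 = 2422.2 ft.

2422.2 ft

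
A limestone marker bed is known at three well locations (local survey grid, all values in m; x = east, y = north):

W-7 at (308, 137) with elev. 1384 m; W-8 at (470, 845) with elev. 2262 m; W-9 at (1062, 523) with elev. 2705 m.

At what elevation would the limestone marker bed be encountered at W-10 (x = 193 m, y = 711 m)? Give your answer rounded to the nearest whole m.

Let the plane be z = a·x + b·y + c.
W-8−W-7: 162a + 708b = 878;  W-9−W-7: 754a + 386b = 1321.
Solving gives a = 1.26535, b = 0.95058.
Then c = 1384 − a·308 − b·137 = 864.04.
At (193, 711): z = 244.2 + 675.9 + 864.04 = 1784.1 m.

1784 m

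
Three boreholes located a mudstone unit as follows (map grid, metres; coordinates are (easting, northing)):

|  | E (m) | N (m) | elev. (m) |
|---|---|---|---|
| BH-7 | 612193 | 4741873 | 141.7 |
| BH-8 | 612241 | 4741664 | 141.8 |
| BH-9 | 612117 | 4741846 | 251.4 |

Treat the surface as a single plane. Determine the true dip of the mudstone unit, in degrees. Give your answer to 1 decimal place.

53.9°

Let the plane be z = a·E + b·N + c.
BH-8−BH-7: 48a − 209b = 0.1;  BH-9−BH-7: −76a − 27b = 109.7.
Solving gives a = −1.33438, b = −0.30694.
Gradient magnitude |∇z| = √(a² + b²) = √(1.78056 + 0.09421) = 1.36922.
True dip = arctan(1.36922) = 53.9°, dipping toward ENE (azimuth ≈ 077°).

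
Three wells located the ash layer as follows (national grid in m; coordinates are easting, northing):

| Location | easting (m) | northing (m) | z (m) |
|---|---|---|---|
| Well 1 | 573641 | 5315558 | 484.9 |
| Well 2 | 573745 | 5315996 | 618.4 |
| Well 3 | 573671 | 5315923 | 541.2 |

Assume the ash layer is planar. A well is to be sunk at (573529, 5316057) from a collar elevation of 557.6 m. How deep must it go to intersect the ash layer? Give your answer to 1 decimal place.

144.1 m

Let the plane be z = a·easting + b·northing + c.
Well 2−Well 1: 104a + 438b = 133.5;  Well 3−Well 1: 30a + 365b = 56.3.
Solving gives a = 0.969705882, b = 0.074544722.
Then c = 484.9 − a·573641 − b·5315558 = −952024.95.
At (573529, 5316057): z_contact = 556154.44 + 396283.99 − 952024.95 = 413.49 m.
Depth below ground = 557.6 − 413.49 = 144.1 m.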